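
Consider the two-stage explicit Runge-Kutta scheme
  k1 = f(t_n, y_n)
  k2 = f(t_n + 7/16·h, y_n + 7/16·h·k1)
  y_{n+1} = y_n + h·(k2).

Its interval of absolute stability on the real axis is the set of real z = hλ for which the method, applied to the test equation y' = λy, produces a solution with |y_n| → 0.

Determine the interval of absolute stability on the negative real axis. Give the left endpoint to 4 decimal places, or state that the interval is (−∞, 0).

With y'=λy (z=hλ):
  k1=λy_n ⇒ h·k1=z·y_n;  k2=λ(1+7/16z)y_n ⇒ h·k2=z(1+7/16z)y_n
  y_{n+1}/y_n = 1 + z(1+7/16z) = 1 + z + 7/16z²
  Hence R(z) = 1 + z + 7/16z².

Need |R(x)|<1, x<0.
x=-1: |R|=0.4375
R=1: x+7/16x²=0 ⇒ x=−16/7=-2.2857; min R=1−1/(4·7/16)=0.4286>−1
Confirm numerically:
  x=-2.126: |R|=0.85145 <1
  x=-1.264: |R|=0.43499 <1
  x=-1.056: |R|=0.43187 <1
  x=-2.524: |R|=1.26313 >1
  x=-2.523: |R|=1.26192 >1
Stable set (-2.2857, 0).

z∈(-2.2857,0).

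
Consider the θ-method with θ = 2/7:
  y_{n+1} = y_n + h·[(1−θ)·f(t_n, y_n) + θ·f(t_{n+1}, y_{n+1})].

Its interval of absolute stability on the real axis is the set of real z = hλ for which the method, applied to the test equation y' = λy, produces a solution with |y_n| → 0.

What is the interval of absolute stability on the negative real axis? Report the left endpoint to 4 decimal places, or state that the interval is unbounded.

(-4.6667, 0).

With y'=λy (z=hλ):
  y_{n+1} = y_n + z·[5/7·y_n + 2/7·y_{n+1}] ⇒ (1 − 2/7z)y_{n+1} = (1 + 5/7z)y_n
  Hence R(z) = (1 + 5/7z)/(1 − 2/7z).

Boundary: |R(x)|=1, x<0.
x=-1.28: |R|=0.0628
R=−1: 1+5/7x = −1+2/7x ⇒ -3/7x=2 ⇒ x=2/(-3/7)=-4.6667
Confirm numerically:
  x=-4.528: |R|=0.97409 <1
  x=-3.633: |R|=0.78263 <1
  x=-3.551: |R|=0.76266 <1
  x=-3.216: |R|=0.67600 <1
  x=-4.886: |R|=1.03923 >1
  x=-4.757: |R|=1.01641 >1
So |R|<1 on (-4.6667, 0).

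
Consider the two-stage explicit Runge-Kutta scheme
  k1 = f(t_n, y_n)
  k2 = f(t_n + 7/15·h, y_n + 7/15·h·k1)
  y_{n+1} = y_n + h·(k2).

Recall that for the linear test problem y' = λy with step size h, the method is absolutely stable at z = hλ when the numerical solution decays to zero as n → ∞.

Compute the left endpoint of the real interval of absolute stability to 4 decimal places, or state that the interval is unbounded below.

left endpoint -2.1429.

With y'=λy (z=hλ):
  k1=λy_n ⇒ h·k1=z·y_n;  k2=λ(1+7/15z)y_n ⇒ h·k2=z(1+7/15z)y_n
  y_{n+1}/y_n = 1 + z(1+7/15z) = 1 + z + 7/15z²
  Hence R(z) = 1 + z + 7/15z².

Solve |R(x)|<1 on ℝ⁻.
x=-1.66: |R|=0.6259
R=1: x+7/15x²=0 ⇒ x=−15/7=-2.1429; min R=1−1/(4·7/15)=0.4643>−1
Confirm numerically:
  x=-1.922: |R|=0.80191 <1
  x=-1.719: |R|=0.65998 <1
  x=-1.356: |R|=0.50208 <1
  x=-2.410: |R|=1.30045 >1
  x=-2.215: |R|=1.07457 >1
Interval (-2.1429, 0).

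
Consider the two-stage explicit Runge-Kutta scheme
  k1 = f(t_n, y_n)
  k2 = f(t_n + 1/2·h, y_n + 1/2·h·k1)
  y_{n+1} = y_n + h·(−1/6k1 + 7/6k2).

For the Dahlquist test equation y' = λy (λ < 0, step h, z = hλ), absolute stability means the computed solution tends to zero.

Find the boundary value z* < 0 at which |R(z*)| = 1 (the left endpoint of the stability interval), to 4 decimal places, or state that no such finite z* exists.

z* = -1.7143.

On y'=λy, z=hλ:
  k1=λy_n ⇒ h·k1=z·y_n;  k2=λ(1+1/2z)y_n ⇒ h·k2=z(1+1/2z)y_n
  y_{n+1}/y_n = 1 − 1/6z + 7/6z(1+1/2z) = 1 + z + 7/12z²
  ⇒ R(z) = 1 + z + 7/12z².

Solve |R(x)|<1 on ℝ⁻.
x=-0.35: |R|=0.7215
R=1: x+7/12x²=0 ⇒ x=−12/7=-1.7143; min R=1−1/(4·7/12)=0.5714>−1
Confirm numerically:
  x=-1.591: |R|=0.88558 <1
  x=-1.187: |R|=0.63490 <1
  x=-0.931: |R|=0.57461 <1
  x=-2.287: |R|=1.76405 >1
  x=-2.218: |R|=1.65172 >1
  x=-1.875: |R|=1.17578 >1
Stable set (-1.7143, 0).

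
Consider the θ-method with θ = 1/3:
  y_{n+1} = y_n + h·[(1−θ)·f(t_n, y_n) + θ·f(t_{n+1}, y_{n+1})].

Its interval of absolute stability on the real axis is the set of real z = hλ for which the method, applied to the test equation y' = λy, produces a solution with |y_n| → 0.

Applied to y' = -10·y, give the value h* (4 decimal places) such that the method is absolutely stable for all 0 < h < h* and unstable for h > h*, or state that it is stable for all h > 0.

With y'=λy (z=hλ):
  y_{n+1} = y_n + z·[2/3·y_n + 1/3·y_{n+1}] ⇒ (1 − 1/3z)y_{n+1} = (1 + 2/3z)y_n
  ⇒ R(z) = (1 + 2/3z)/(1 − 1/3z).

Need |R(x)|<1, x<0.
x=-1.33: |R|=0.0785
R=−1: 1+2/3x = −1+1/3x ⇒ -1/3x=2 ⇒ x=2/(-1/3)=-6.0000
Confirm numerically:
  x=-4.442: |R|=0.79065 <1
  x=-2.859: |R|=0.46390 <1
  x=-2.520: |R|=0.36957 <1
  x=-6.463: |R|=1.04893 >1
  x=-6.423: |R|=1.04489 >1
So |R|<1 on (-6.0000, 0).

(-6.0000,0); λ=-10 ⇒ h* = (6)/10 = 0.6000.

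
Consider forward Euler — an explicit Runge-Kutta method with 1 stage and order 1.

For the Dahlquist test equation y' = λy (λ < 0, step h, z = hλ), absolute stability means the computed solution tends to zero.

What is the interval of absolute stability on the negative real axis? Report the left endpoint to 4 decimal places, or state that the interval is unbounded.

z∈(-2.0000,0).

On y'=λy, z=hλ:
  order 1, 1-stage ⇒ R(z)=1+z
  (e.g. R(-1)=0.00000, |R|=0.00000)

Find x<0 with |R(x)|<1.
x=-1: |R|=0.0000
|R(-2.39)|=1.3900 |R(-1.44)|=0.4400 |R(-0.7)|=0.3000
Bisect:
  x_lo=-2.3867 |R|=1.3867  x_hi=-0.2868 |R|=0.7132
  mid=-1.33677 |R|=0.33677 →hi
  mid=-1.86176 |R|=0.86176 →hi
  mid=-2.12425 |R|=1.12425 →lo
  mid=-1.99300 |R|=0.99300 →hi
  mid=-2.05863 |R|=1.05863 →lo
  mid=-2.02582 |R|=1.02582 →lo
  mid=-2.00941 |R|=1.00941 →lo
  mid=-2.00121 |R|=1.00121 →lo
  mid=-1.99710 |R|=0.99710 →hi
  mid=-1.99916 |R|=0.99916 →hi
  ...
  [-2.00005,-1.99992] ⇒ x*=-2.0000
Stable set (-2.0000, 0).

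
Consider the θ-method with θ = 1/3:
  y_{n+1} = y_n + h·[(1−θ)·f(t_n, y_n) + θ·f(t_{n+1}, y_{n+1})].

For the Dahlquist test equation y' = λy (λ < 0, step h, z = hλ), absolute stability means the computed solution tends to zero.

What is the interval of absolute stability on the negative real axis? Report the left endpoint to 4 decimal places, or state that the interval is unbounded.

(-6.0000, 0).

With y'=λy (z=hλ):
  y_{n+1} = y_n + z·[2/3·y_n + 1/3·y_{n+1}] ⇒ (1 − 1/3z)y_{n+1} = (1 + 2/3z)y_n
  ⇒ R(z) = (1 + 2/3z)/(1 − 1/3z).

Need |R(x)|<1, x<0.
x=-0.38: |R|=0.6627
R=−1: 1+2/3x = −1+1/3x ⇒ -1/3x=2 ⇒ x=2/(-1/3)=-6.0000
Confirm numerically:
  x=-5.182: |R|=0.90002 <1
  x=-2.648: |R|=0.40652 <1
  x=-2.558: |R|=0.38071 <1
  x=-6.438: |R|=1.04641 >1
  x=-6.269: |R|=1.02902 >1
  x=-6.249: |R|=1.02692 >1
So |R|<1 on (-6.0000, 0).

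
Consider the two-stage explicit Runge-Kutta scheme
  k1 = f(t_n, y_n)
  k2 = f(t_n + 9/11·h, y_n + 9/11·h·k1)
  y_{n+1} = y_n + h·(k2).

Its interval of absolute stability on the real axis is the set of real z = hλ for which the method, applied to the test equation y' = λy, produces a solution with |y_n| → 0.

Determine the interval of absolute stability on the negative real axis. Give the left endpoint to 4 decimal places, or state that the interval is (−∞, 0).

With y'=λy (z=hλ):
  k1=λy_n ⇒ h·k1=z·y_n;  k2=λ(1+9/11z)y_n ⇒ h·k2=z(1+9/11z)y_n
  y_{n+1}/y_n = 1 + z(1+9/11z) = 1 + z + 9/11z²
  ⇒ R(z) = 1 + z + 9/11z².

Solve |R(x)|<1 on ℝ⁻.
x=-1.37: |R|=1.1656
R=1: x+9/11x²=0 ⇒ x=−11/9=-1.2222; min R=1−1/(4·9/11)=0.6944>−1
Confirm numerically:
  x=-1.026: |R|=0.83528 <1
  x=-0.748: |R|=0.70978 <1
  x=-0.547: |R|=0.69781 <1
  x=-1.759: |R|=1.77252 >1
  x=-1.552: |R|=1.41876 >1
Interval (-1.2222, 0).

z∈(-1.2222,0).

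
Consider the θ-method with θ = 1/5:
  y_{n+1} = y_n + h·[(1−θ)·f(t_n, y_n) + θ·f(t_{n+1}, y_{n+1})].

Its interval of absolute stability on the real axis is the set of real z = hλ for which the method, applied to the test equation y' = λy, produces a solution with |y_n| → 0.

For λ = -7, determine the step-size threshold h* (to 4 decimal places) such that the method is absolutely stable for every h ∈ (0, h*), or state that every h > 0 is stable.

(-3.3333,0); λ=-7 ⇒ h* = (10/3)/7 = 0.4762.

With y'=λy (z=hλ):
  y_{n+1} = y_n + z·[4/5·y_n + 1/5·y_{n+1}] ⇒ (1 − 1/5z)y_{n+1} = (1 + 4/5z)y_n
  so R(z) = (1 + 4/5z)/(1 − 1/5z).

Solve |R(x)|<1 on ℝ⁻.
x=-0.69: |R|=0.3937
R=−1: 1+4/5x = −1+1/5x ⇒ -3/5x=2 ⇒ x=2/(-3/5)=-3.3333
Confirm numerically:
  x=-2.829: |R|=0.80674 <1
  x=-2.763: |R|=0.77960 <1
  x=-2.095: |R|=0.47639 <1
  x=-1.664: |R|=0.24850 <1
  x=-3.816: |R|=1.16425 >1
  x=-3.647: |R|=1.10882 >1
  x=-3.457: |R|=1.04387 >1
Stable set (-3.3333, 0).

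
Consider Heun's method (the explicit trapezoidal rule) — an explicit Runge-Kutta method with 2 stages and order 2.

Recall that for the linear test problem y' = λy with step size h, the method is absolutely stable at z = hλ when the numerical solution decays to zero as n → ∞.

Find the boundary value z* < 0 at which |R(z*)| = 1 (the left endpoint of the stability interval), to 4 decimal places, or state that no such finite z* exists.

On y'=λy, z=hλ:
  order 2, 2-stage ⇒ R(z)=1+z+z^2/2
  (e.g. R(-1.55)=0.65125, |R|=0.65125)

Need |R(x)|<1, x<0.
x=-1.55: |R|=0.6513
|R(-1.59)|=0.6741 |R(-0.84)|=0.5128 |R(-0.73)|=0.5364
Bisect:
  x_lo=-2.7131 |R|=1.9674  x_hi=-0.2234 |R|=0.8016
  mid=-1.46826 |R|=0.60963 →hi
  mid=-2.09070 |R|=1.09481 →lo
  mid=-1.77948 |R|=0.80379 →hi
  mid=-1.93509 |R|=0.93719 →hi
  mid=-2.01289 |R|=1.01297 →lo
  mid=-1.97399 |R|=0.97433 →hi
  mid=-1.99344 |R|=0.99346 →hi
  mid=-2.00317 |R|=1.00317 →lo
  ...
  [-2.00013,-1.99998] ⇒ x*=-2.0000
Stable set (-2.0000, 0).

left endpoint -2.0000.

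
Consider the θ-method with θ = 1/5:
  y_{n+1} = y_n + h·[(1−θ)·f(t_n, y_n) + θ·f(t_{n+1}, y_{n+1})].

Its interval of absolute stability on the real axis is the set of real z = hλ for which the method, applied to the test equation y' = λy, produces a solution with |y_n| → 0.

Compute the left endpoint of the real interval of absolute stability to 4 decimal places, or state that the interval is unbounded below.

left endpoint -3.3333.

Test eqn y'=λy, z=hλ:
  y_{n+1} = y_n + z·[4/5·y_n + 1/5·y_{n+1}] ⇒ (1 − 1/5z)y_{n+1} = (1 + 4/5z)y_n
  ⇒ R(z) = (1 + 4/5z)/(1 − 1/5z).

Boundary: |R(x)|=1, x<0.
x=-0.75: |R|=0.3478
R=−1: 1+4/5x = −1+1/5x ⇒ -3/5x=2 ⇒ x=2/(-3/5)=-3.3333
Confirm numerically:
  x=-2.867: |R|=0.82217 <1
  x=-2.740: |R|=0.77003 <1
  x=-2.551: |R|=0.68918 <1
  x=-1.817: |R|=0.33270 <1
  x=-3.612: |R|=1.09707 >1
  x=-3.611: |R|=1.09674 >1
Stable set (-3.3333, 0).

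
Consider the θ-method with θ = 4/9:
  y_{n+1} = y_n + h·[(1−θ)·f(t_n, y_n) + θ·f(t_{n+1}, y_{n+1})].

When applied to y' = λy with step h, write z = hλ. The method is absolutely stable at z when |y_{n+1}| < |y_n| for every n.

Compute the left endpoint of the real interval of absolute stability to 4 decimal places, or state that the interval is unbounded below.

z* = -18.0000.

Set f=λy, z=hλ:
  y_{n+1} = y_n + z·[5/9·y_n + 4/9·y_{n+1}] ⇒ (1 − 4/9z)y_{n+1} = (1 + 5/9z)y_n
  so R(z) = (1 + 5/9z)/(1 − 4/9z).

Boundary: |R(x)|=1, x<0.
x=-0.61: |R|=0.5201
R=−1: 1+5/9x = −1+4/9x ⇒ -1/9x=2 ⇒ x=2/(-1/9)=-18.0000
Confirm numerically:
  x=-17.587: |R|=0.99480 <1
  x=-16.988: |R|=0.98685 <1
  x=-15.601: |R|=0.96640 <1
  x=-8.387: |R|=0.77407 <1
  x=-18.351: |R|=1.00426 >1
  x=-18.262: |R|=1.00319 >1
So |R|<1 on (-18.0000, 0).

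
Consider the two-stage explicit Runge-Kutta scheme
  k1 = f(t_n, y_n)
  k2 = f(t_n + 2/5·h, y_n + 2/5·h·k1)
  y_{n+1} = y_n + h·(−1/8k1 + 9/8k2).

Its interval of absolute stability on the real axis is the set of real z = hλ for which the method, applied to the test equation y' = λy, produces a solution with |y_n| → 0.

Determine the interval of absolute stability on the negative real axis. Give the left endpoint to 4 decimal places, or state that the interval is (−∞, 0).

On y'=λy, z=hλ:
  k1=λy_n ⇒ h·k1=z·y_n;  k2=λ(1+2/5z)y_n ⇒ h·k2=z(1+2/5z)y_n
  y_{n+1}/y_n = 1 − 1/8z + 9/8z(1+2/5z) = 1 + z + 9/20z²
  R(z) = 1 + z + 9/20z².

Find x<0 with |R(x)|<1.
x=-1.59: |R|=0.5476
R=1: x+9/20x²=0 ⇒ x=−20/9=-2.2222; min R=1−1/(4·9/20)=0.4444>−1
Confirm numerically:
  x=-2.013: |R|=0.81048 <1
  x=-1.874: |R|=0.70634 <1
  x=-1.668: |R|=0.58400 <1
  x=-1.007: |R|=0.44932 <1
  x=-2.705: |R|=1.58766 >1
  x=-2.680: |R|=1.55208 >1
  x=-2.566: |R|=1.39696 >1
So |R|<1 on (-2.2222, 0).

z∈(-2.2222,0).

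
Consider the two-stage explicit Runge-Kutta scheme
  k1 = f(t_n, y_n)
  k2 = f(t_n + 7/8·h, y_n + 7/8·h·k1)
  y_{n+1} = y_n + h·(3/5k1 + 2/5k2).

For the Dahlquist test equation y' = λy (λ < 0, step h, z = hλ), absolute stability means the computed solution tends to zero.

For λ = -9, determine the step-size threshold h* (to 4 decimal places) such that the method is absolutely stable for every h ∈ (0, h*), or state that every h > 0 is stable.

(-2.8571,0); λ=-9 ⇒ h* = (20/7)/9 = 0.3175.

Set f=λy, z=hλ:
  k1=λy_n ⇒ h·k1=z·y_n;  k2=λ(1+7/8z)y_n ⇒ h·k2=z(1+7/8z)y_n
  y_{n+1}/y_n = 1 + 3/5z + 2/5z(1+7/8z) = 1 + z + 7/20z²
  ⇒ R(z) = 1 + z + 7/20z².

Boundary: |R(x)|=1, x<0.
x=-0.91: |R|=0.3798
R=1: x+7/20x²=0 ⇒ x=−20/7=-2.8571; min R=1−1/(4·7/20)=0.2857>−1
Confirm numerically:
  x=-2.732: |R|=0.88034 <1
  x=-2.367: |R|=0.59394 <1
  x=-1.507: |R|=0.28787 <1
  x=-3.259: |R|=1.45838 >1
  x=-3.100: |R|=1.26350 >1
  x=-2.988: |R|=1.13685 >1
Interval (-2.8571, 0).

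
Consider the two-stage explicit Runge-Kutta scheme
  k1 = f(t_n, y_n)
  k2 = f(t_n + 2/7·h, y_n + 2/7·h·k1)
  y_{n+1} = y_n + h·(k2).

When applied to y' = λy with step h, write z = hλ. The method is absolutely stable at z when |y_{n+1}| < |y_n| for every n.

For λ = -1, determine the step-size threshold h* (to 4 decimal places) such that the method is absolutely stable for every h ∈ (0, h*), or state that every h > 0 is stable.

(-3.5000,0); λ=-1 ⇒ h* = (7/2)/1 = 3.5000.

With y'=λy (z=hλ):
  k1=λy_n ⇒ h·k1=z·y_n;  k2=λ(1+2/7z)y_n ⇒ h·k2=z(1+2/7z)y_n
  y_{n+1}/y_n = 1 + z(1+2/7z) = 1 + z + 2/7z²
  ⇒ R(z) = 1 + z + 2/7z².

Need |R(x)|<1, x<0.
x=-1.7: |R|=0.1257
R=1: x+2/7x²=0 ⇒ x=−7/2=-3.5000; min R=1−1/(4·2/7)=0.1250>−1
Confirm numerically:
  x=-3.422: |R|=0.92374 <1
  x=-1.761: |R|=0.12503 <1
  x=-1.593: |R|=0.13204 <1
  x=-3.847: |R|=1.38140 >1
  x=-3.542: |R|=1.04250 >1
  x=-3.535: |R|=1.03535 >1
So |R|<1 on (-3.5000, 0).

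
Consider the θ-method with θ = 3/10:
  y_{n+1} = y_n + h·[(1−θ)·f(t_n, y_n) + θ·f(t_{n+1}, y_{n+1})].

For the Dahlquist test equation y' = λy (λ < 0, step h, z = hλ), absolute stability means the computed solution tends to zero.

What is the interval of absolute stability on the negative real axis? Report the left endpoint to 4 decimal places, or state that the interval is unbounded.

z∈(-5.0000,0).

With y'=λy (z=hλ):
  y_{n+1} = y_n + z·[7/10·y_n + 3/10·y_{n+1}] ⇒ (1 − 3/10z)y_{n+1} = (1 + 7/10z)y_n
  so R(z) = (1 + 7/10z)/(1 − 3/10z).

Boundary: |R(x)|=1, x<0.
x=-0.78: |R|=0.3679
R=−1: 1+7/10x = −1+3/10x ⇒ -2/5x=2 ⇒ x=2/(-2/5)=-5.0000
Confirm numerically:
  x=-4.889: |R|=0.98200 <1
  x=-3.451: |R|=0.69557 <1
  x=-3.243: |R|=0.64377 <1
  x=-2.935: |R|=0.56076 <1
  x=-5.432: |R|=1.06571 >1
  x=-5.410: |R|=1.06252 >1
  x=-5.315: |R|=1.04856 >1
Stable set (-5.0000, 0).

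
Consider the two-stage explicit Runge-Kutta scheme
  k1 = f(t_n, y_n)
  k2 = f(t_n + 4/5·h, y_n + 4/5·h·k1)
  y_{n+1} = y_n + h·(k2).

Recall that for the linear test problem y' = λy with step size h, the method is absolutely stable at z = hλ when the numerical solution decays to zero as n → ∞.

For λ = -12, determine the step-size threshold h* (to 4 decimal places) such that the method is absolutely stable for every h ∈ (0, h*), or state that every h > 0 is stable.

(-1.2500,0); λ=-12 ⇒ h* = (5/4)/12 = 0.1042.

Set f=λy, z=hλ:
  k1=λy_n ⇒ h·k1=z·y_n;  k2=λ(1+4/5z)y_n ⇒ h·k2=z(1+4/5z)y_n
  y_{n+1}/y_n = 1 + z(1+4/5z) = 1 + z + 4/5z²
  Hence R(z) = 1 + z + 4/5z².

Boundary: |R(x)|=1, x<0.
x=-0.65: |R|=0.6880
R=1: x+4/5x²=0 ⇒ x=−5/4=-1.2500; min R=1−1/(4·4/5)=0.6875>−1
Confirm numerically:
  x=-1.104: |R|=0.87105 <1
  x=-1.062: |R|=0.84028 <1
  x=-0.709: |R|=0.69314 <1
  x=-1.645: |R|=1.51982 >1
  x=-1.563: |R|=1.39138 >1
Stable set (-1.2500, 0).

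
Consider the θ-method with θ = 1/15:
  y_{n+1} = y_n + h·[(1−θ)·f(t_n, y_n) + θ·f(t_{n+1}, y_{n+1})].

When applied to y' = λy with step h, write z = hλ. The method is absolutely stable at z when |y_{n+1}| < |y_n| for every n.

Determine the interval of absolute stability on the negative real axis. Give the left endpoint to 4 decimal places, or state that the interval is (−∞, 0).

(-2.3077, 0).

Test eqn y'=λy, z=hλ:
  y_{n+1} = y_n + z·[14/15·y_n + 1/15·y_{n+1}] ⇒ (1 − 1/15z)y_{n+1} = (1 + 14/15z)y_n
  R(z) = (1 + 14/15z)/(1 − 1/15z).

Boundary: |R(x)|=1, x<0.
x=-1.73: |R|=0.5511
R=−1: 1+14/15x = −1+1/15x ⇒ -13/15x=2 ⇒ x=2/(-13/15)=-2.3077
Confirm numerically:
  x=-1.831: |R|=0.63181 <1
  x=-1.825: |R|=0.62704 <1
  x=-1.090: |R|=0.01616 <1
  x=-2.837: |R|=1.38577 >1
  x=-2.790: |R|=1.35245 >1
  x=-2.444: |R|=1.10158 >1
Stable set (-2.3077, 0).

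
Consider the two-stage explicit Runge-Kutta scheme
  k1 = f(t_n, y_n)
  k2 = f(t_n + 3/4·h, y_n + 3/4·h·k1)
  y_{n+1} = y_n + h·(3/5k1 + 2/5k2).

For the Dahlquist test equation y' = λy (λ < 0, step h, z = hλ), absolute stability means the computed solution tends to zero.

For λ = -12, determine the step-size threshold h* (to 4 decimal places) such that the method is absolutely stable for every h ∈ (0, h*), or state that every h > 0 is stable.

(-3.3333,0); λ=-12 ⇒ h* = (10/3)/12 = 0.2778.

Test eqn y'=λy, z=hλ:
  k1=λy_n ⇒ h·k1=z·y_n;  k2=λ(1+3/4z)y_n ⇒ h·k2=z(1+3/4z)y_n
  y_{n+1}/y_n = 1 + 3/5z + 2/5z(1+3/4z) = 1 + z + 3/10z²
  R(z) = 1 + z + 3/10z².

Find x<0 with |R(x)|<1.
x=-1.38: |R|=0.1913
R=1: x+3/10x²=0 ⇒ x=−10/3=-3.3333; min R=1−1/(4·3/10)=0.1667>−1
Confirm numerically:
  x=-3.186: |R|=0.85918 <1
  x=-2.728: |R|=0.50460 <1
  x=-2.444: |R|=0.34794 <1
  x=-1.545: |R|=0.17111 <1
  x=-3.744: |R|=1.46126 >1
  x=-3.741: |R|=1.45752 >1
  x=-3.540: |R|=1.21948 >1
Stable set (-3.3333, 0).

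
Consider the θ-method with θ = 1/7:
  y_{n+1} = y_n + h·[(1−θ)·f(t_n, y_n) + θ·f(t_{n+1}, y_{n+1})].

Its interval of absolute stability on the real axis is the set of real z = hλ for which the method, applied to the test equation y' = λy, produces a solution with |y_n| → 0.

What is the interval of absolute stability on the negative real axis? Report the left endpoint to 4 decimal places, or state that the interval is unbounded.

z∈(-2.8000,0).

With y'=λy (z=hλ):
  y_{n+1} = y_n + z·[6/7·y_n + 1/7·y_{n+1}] ⇒ (1 − 1/7z)y_{n+1} = (1 + 6/7z)y_n
  so R(z) = (1 + 6/7z)/(1 − 1/7z).

Find x<0 with |R(x)|<1.
x=-0.7: |R|=0.3636
R=−1: 1+6/7x = −1+1/7x ⇒ -5/7x=2 ⇒ x=2/(-5/7)=-2.8000
Confirm numerically:
  x=-2.624: |R|=0.90856 <1
  x=-2.538: |R|=0.86265 <1
  x=-1.856: |R|=0.46703 <1
  x=-3.375: |R|=1.27711 >1
  x=-3.149: |R|=1.17194 >1
  x=-3.073: |R|=1.13551 >1
Stable set (-2.8000, 0).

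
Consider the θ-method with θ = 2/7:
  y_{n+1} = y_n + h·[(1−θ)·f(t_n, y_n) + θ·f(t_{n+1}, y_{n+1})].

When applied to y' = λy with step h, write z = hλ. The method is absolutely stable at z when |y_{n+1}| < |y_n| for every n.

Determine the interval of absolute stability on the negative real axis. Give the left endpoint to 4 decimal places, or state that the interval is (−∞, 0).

On y'=λy, z=hλ:
  y_{n+1} = y_n + z·[5/7·y_n + 2/7·y_{n+1}] ⇒ (1 − 2/7z)y_{n+1} = (1 + 5/7z)y_n
  Hence R(z) = (1 + 5/7z)/(1 − 2/7z).

Boundary: |R(x)|=1, x<0.
x=-0.76: |R|=0.3756
R=−1: 1+5/7x = −1+2/7x ⇒ -3/7x=2 ⇒ x=2/(-3/7)=-4.6667
Confirm numerically:
  x=-3.651: |R|=0.78695 <1
  x=-2.965: |R|=0.60518 <1
  x=-2.598: |R|=0.49114 <1
  x=-1.995: |R|=0.27070 <1
  x=-5.115: |R|=1.07806 >1
  x=-5.096: |R|=1.07492 >1
So |R|<1 on (-4.6667, 0).

(-4.6667, 0).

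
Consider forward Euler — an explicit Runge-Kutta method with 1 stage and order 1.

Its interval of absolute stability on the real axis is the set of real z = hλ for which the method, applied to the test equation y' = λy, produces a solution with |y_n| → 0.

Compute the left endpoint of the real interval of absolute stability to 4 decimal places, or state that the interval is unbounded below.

z* = -2.0000.

Set f=λy, z=hλ:
  order 1, 1-stage ⇒ R(z)=1+z
  (e.g. R(-0.45)=0.55000, |R|=0.55000)

Boundary: |R(x)|=1, x<0.
x=-0.45: |R|=0.5500
|R(-1.79)|=0.7900 |R(-1.73)|=0.7300 |R(-0.52)|=0.4800
Bisect:
  x_lo=-2.3492 |R|=1.3492  x_hi=-0.1407 |R|=0.8593
  mid=-1.24492 |R|=0.24492 →hi
  mid=-1.79704 |R|=0.79704 →hi
  mid=-2.07309 |R|=1.07309 →lo
  mid=-1.93507 |R|=0.93507 →hi
  mid=-2.00408 |R|=1.00408 →lo
  mid=-1.96957 |R|=0.96957 →hi
  mid=-1.98683 |R|=0.98683 →hi
  mid=-1.99545 |R|=0.99545 →hi
  mid=-1.99977 |R|=0.99977 →hi
  ...
  [-2.00004,-1.99990] ⇒ x*=-2.0000
Stable set (-2.0000, 0).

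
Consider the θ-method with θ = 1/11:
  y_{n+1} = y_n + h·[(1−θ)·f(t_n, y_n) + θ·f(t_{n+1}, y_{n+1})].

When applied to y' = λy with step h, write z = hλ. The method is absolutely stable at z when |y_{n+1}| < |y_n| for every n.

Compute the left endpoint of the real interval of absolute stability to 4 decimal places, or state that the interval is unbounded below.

With y'=λy (z=hλ):
  y_{n+1} = y_n + z·[10/11·y_n + 1/11·y_{n+1}] ⇒ (1 − 1/11z)y_{n+1} = (1 + 10/11z)y_n
  R(z) = (1 + 10/11z)/(1 − 1/11z).

Solve |R(x)|<1 on ℝ⁻.
x=-0.45: |R|=0.5677
R=−1: 1+10/11x = −1+1/11x ⇒ -9/11x=2 ⇒ x=2/(-9/11)=-2.4444
Confirm numerically:
  x=-1.965: |R|=0.66718 <1
  x=-1.483: |R|=0.30682 <1
  x=-1.421: |R|=0.25843 <1
  x=-3.002: |R|=1.35838 >1
  x=-2.780: |R|=1.21916 >1
  x=-2.713: |R|=1.17626 >1
Interval (-2.4444, 0).

z* = -2.4444.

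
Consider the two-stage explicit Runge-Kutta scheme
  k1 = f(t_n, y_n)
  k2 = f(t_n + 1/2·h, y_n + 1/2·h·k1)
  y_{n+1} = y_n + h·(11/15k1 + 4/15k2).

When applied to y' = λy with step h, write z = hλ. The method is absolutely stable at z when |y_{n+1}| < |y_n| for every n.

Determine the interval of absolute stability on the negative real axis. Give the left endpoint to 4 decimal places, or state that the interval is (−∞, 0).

(-7.5000, 0).

With y'=λy (z=hλ):
  k1=λy_n ⇒ h·k1=z·y_n;  k2=λ(1+1/2z)y_n ⇒ h·k2=z(1+1/2z)y_n
  y_{n+1}/y_n = 1 + 11/15z + 4/15z(1+1/2z) = 1 + z + 2/15z²
  so R(z) = 1 + z + 2/15z².

Need |R(x)|<1, x<0.
x=-1.59: |R|=0.2529
R=1: x+2/15x²=0 ⇒ x=−15/2=-7.5000; min R=1−1/(4·2/15)=-0.8750>−1
Confirm numerically:
  x=-6.577: |R|=0.19059 <1
  x=-5.629: |R|=0.40425 <1
  x=-3.613: |R|=0.87250 <1
  x=-7.895: |R|=1.41580 >1
  x=-7.804: |R|=1.31632 >1
  x=-7.692: |R|=1.19692 >1
Stable set (-7.5000, 0).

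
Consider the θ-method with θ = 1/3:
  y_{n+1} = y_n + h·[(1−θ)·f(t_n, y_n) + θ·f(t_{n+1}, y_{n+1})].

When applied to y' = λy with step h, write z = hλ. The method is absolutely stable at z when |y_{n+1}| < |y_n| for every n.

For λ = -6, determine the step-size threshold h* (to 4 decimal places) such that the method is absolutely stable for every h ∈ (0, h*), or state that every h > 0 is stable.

(-6.0000,0); λ=-6 ⇒ h* = (6)/6 = 1.0000.

Set f=λy, z=hλ:
  y_{n+1} = y_n + z·[2/3·y_n + 1/3·y_{n+1}] ⇒ (1 − 1/3z)y_{n+1} = (1 + 2/3z)y_n
  Hence R(z) = (1 + 2/3z)/(1 − 1/3z).

Solve |R(x)|<1 on ℝ⁻.
x=-0.78: |R|=0.3810
R=−1: 1+2/3x = −1+1/3x ⇒ -1/3x=2 ⇒ x=2/(-1/3)=-6.0000
Confirm numerically:
  x=-4.449: |R|=0.79178 <1
  x=-3.326: |R|=0.57730 <1
  x=-2.513: |R|=0.36750 <1
  x=-6.354: |R|=1.03784 >1
  x=-6.334: |R|=1.03578 >1
Interval (-6.0000, 0).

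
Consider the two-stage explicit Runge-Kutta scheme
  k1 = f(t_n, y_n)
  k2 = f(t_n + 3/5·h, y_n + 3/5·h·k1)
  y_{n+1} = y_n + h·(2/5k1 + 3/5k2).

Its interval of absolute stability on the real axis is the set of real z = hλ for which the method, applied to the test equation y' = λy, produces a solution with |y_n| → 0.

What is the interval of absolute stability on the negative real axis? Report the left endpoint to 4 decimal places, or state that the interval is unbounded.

(-2.7778, 0).

Test eqn y'=λy, z=hλ:
  k1=λy_n ⇒ h·k1=z·y_n;  k2=λ(1+3/5z)y_n ⇒ h·k2=z(1+3/5z)y_n
  y_{n+1}/y_n = 1 + 2/5z + 3/5z(1+3/5z) = 1 + z + 9/25z²
  Hence R(z) = 1 + z + 9/25z².

Find x<0 with |R(x)|<1.
x=-0.41: |R|=0.6505
R=1: x+9/25x²=0 ⇒ x=−25/9=-2.7778; min R=1−1/(4·9/25)=0.3056>−1
Confirm numerically:
  x=-2.444: |R|=0.70633 <1
  x=-2.181: |R|=0.53143 <1
  x=-2.145: |R|=0.51137 <1
  x=-1.958: |R|=0.42216 <1
  x=-3.011: |R|=1.25280 >1
  x=-2.908: |R|=1.13633 >1
Interval (-2.7778, 0).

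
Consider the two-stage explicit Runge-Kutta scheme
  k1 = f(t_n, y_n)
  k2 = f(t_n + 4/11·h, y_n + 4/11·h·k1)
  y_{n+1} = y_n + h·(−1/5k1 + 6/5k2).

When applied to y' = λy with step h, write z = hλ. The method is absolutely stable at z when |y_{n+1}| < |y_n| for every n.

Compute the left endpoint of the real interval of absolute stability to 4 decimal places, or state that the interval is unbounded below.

With y'=λy (z=hλ):
  k1=λy_n ⇒ h·k1=z·y_n;  k2=λ(1+4/11z)y_n ⇒ h·k2=z(1+4/11z)y_n
  y_{n+1}/y_n = 1 − 1/5z + 6/5z(1+4/11z) = 1 + z + 24/55z²
  Hence R(z) = 1 + z + 24/55z².

Solve |R(x)|<1 on ℝ⁻.
x=-1.28: |R|=0.4349
R=1: x+24/55x²=0 ⇒ x=−55/24=-2.2917; min R=1−1/(4·24/55)=0.4271>−1
Confirm numerically:
  x=-2.233: |R|=0.94284 <1
  x=-1.853: |R|=0.64530 <1
  x=-1.415: |R|=0.45870 <1
  x=-1.390: |R|=0.45310 <1
  x=-2.630: |R|=1.38828 >1
  x=-2.548: |R|=1.28501 >1
  x=-2.490: |R|=1.21550 >1
So |R|<1 on (-2.2917, 0).

z* = -2.2917.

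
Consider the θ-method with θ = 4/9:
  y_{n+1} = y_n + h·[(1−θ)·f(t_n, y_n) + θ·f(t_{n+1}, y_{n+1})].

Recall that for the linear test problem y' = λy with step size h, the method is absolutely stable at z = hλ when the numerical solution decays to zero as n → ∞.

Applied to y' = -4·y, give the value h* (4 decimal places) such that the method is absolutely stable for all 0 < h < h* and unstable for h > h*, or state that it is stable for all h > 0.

(-18.0000,0); λ=-4 ⇒ h* = (18)/4 = 4.5000.

Test eqn y'=λy, z=hλ:
  y_{n+1} = y_n + z·[5/9·y_n + 4/9·y_{n+1}] ⇒ (1 − 4/9z)y_{n+1} = (1 + 5/9z)y_n
  Hence R(z) = (1 + 5/9z)/(1 − 4/9z).

Boundary: |R(x)|=1, x<0.
x=-1.55: |R|=0.0822
R=−1: 1+5/9x = −1+4/9x ⇒ -1/9x=2 ⇒ x=2/(-1/9)=-18.0000
Confirm numerically:
  x=-17.383: |R|=0.99214 <1
  x=-16.817: |R|=0.98449 <1
  x=-15.331: |R|=0.96205 <1
  x=-13.763: |R|=0.93385 <1
  x=-18.439: |R|=1.00530 >1
  x=-18.175: |R|=1.00214 >1
So |R|<1 on (-18.0000, 0).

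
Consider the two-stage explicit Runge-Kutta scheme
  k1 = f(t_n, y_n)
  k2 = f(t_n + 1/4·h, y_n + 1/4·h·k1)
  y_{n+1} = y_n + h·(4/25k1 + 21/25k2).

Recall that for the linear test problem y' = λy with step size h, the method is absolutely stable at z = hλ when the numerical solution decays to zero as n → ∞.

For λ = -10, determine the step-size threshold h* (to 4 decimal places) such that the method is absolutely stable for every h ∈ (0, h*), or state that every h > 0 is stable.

On y'=λy, z=hλ:
  k1=λy_n ⇒ h·k1=z·y_n;  k2=λ(1+1/4z)y_n ⇒ h·k2=z(1+1/4z)y_n
  y_{n+1}/y_n = 1 + 4/25z + 21/25z(1+1/4z) = 1 + z + 21/100z²
  ⇒ R(z) = 1 + z + 21/100z².

Boundary: |R(x)|=1, x<0.
x=-1.04: |R|=0.1871
R=1: x+21/100x²=0 ⇒ x=−100/21=-4.7619; min R=1−1/(4·21/100)=-0.1905>−1
Confirm numerically:
  x=-4.119: |R|=0.44389 <1
  x=-3.666: |R|=0.15631 <1
  x=-2.601: |R|=0.18031 <1
  x=-2.238: |R|=0.18618 <1
  x=-5.096: |R|=1.35754 >1
  x=-4.946: |R|=1.19121 >1
Stable set (-4.7619, 0).

(-4.7619,0); λ=-10 ⇒ h* = (100/21)/10 = 0.4762.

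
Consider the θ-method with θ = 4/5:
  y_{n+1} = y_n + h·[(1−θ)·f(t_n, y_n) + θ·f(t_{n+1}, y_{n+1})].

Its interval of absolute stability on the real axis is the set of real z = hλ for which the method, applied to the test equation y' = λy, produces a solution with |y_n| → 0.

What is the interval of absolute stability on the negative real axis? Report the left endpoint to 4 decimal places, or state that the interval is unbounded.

Set f=λy, z=hλ:
  y_{n+1} = y_n + z·[1/5·y_n + 4/5·y_{n+1}] ⇒ (1 − 4/5z)y_{n+1} = (1 + 1/5z)y_n
  R(z) = (1 + 1/5z)/(1 − 4/5z).

Solve |R(x)|<1 on ℝ⁻.
x=-1.59: |R|=0.3002
x=-2: |R|=0.2308
x=-10: |R|=0.1111
x=-100: |R|=0.2346
θ=4/5≥1/2 ⇒ |1+1/5x|<|1−4/5x| ∀x<0 ⇒ unbounded interval.

unbounded; (−∞, 0).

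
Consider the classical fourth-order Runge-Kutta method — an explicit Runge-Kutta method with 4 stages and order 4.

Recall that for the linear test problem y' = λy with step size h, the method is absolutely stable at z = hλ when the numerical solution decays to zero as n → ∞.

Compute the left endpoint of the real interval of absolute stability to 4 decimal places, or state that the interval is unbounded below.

Test eqn y'=λy, z=hλ:
  order 4, 4-stage ⇒ R(z)=1+z+z^2/2+z^3/6+z^4/24
  (e.g. R(-0.47)=0.62518, |R|=0.62518)

Solve |R(x)|<1 on ℝ⁻.
x=-0.47: |R|=0.6252
|R(-2.25)|=0.4507 |R(-1.85)|=0.2940 |R(-1.37)|=0.2867
Bisect:
  x_lo=-3.5507 |R|=2.9149  x_hi=-0.3390 |R|=0.7125
  mid=-1.94484 |R|=0.31644 →hi
  mid=-2.74775 |R|=0.94486 →hi
  mid=-3.14921 |R|=1.70237 →lo
  mid=-2.94848 |R|=1.27524 →lo
  mid=-2.84812 |R|=1.09892 →lo
  mid=-2.79794 |R|=1.01923 →lo
  mid=-2.77284 |R|=0.98139 →hi
  mid=-2.78539 |R|=1.00015 →lo
  mid=-2.77912 |R|=0.99073 →hi
  ...
  [-2.78539,-2.78519] ⇒ x*=-2.7853
Interval (-2.7853, 0).

left endpoint -2.7853.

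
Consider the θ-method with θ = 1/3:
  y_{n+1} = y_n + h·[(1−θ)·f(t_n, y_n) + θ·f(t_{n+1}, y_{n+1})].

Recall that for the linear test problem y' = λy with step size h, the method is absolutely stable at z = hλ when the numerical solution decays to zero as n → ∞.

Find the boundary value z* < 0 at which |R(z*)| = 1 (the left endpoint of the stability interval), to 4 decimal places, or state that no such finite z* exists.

Test eqn y'=λy, z=hλ:
  y_{n+1} = y_n + z·[2/3·y_n + 1/3·y_{n+1}] ⇒ (1 − 1/3z)y_{n+1} = (1 + 2/3z)y_n
  Hence R(z) = (1 + 2/3z)/(1 − 1/3z).

Find x<0 with |R(x)|<1.
x=-0.53: |R|=0.5496
R=−1: 1+2/3x = −1+1/3x ⇒ -1/3x=2 ⇒ x=2/(-1/3)=-6.0000
Confirm numerically:
  x=-3.696: |R|=0.65591 <1
  x=-3.002: |R|=0.50050 <1
  x=-2.530: |R|=0.37251 <1
  x=-6.513: |R|=1.05393 >1
  x=-6.403: |R|=1.04286 >1
So |R|<1 on (-6.0000, 0).

z* = -6.0000.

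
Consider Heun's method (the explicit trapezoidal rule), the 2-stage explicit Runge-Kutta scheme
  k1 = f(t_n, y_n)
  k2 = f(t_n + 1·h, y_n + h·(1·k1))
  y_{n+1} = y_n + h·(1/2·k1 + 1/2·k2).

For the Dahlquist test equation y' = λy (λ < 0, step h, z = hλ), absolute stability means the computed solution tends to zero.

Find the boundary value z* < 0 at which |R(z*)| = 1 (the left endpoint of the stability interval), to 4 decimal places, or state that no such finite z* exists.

z* = -2.0000.

Test eqn y'=λy, z=hλ:
  order 2, 2-stage ⇒ R(z)=1+z+z^2/2
  (e.g. R(-1.28)=0.53920, |R|=0.53920)

Boundary: |R(x)|=1, x<0.
x=-1.28: |R|=0.5392
|R(-2.18)|=1.1962 |R(-1.95)|=0.9512 |R(-1.38)|=0.5722
Bisect:
  x_lo=-2.4135 |R|=1.4989  x_hi=-0.0931 |R|=0.9112
  mid=-1.25327 |R|=0.53207 →hi
  mid=-1.83337 |R|=0.84725 →hi
  mid=-2.12342 |R|=1.13103 →lo
  mid=-1.97839 |R|=0.97863 →hi
  mid=-2.05091 |R|=1.05220 →lo
  mid=-2.01465 |R|=1.01476 →lo
  mid=-1.99652 |R|=0.99653 →hi
  mid=-2.00559 |R|=1.00560 →lo
  mid=-2.00105 |R|=1.00105 →lo
  ...
  [-2.00006,-1.99992] ⇒ x*=-2.0000
So |R|<1 on (-2.0000, 0).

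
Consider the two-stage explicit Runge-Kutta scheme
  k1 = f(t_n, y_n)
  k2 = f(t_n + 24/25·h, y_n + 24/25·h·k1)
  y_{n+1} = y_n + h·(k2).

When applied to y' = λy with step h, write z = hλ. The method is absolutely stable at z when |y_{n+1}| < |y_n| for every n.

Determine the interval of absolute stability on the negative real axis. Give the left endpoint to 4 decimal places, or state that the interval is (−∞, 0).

On y'=λy, z=hλ:
  k1=λy_n ⇒ h·k1=z·y_n;  k2=λ(1+24/25z)y_n ⇒ h·k2=z(1+24/25z)y_n
  y_{n+1}/y_n = 1 + z(1+24/25z) = 1 + z + 24/25z²
  Hence R(z) = 1 + z + 24/25z².

Solve |R(x)|<1 on ℝ⁻.
x=-1.02: |R|=0.9788
R=1: x+24/25x²=0 ⇒ x=−25/24=-1.0417; min R=1−1/(4·24/25)=0.7396>−1
Confirm numerically:
  x=-0.947: |R|=0.91394 <1
  x=-0.803: |R|=0.81602 <1
  x=-0.556: |R|=0.74077 <1
  x=-1.330: |R|=1.36814 >1
  x=-1.289: |R|=1.30606 >1
  x=-1.268: |R|=1.27551 >1
Stable set (-1.0417, 0).

(-1.0417, 0).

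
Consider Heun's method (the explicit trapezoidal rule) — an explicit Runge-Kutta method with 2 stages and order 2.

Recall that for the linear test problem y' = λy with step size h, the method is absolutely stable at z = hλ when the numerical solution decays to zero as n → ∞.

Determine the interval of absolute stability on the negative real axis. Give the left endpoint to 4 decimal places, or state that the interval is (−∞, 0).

Set f=λy, z=hλ:
  order 2, 2-stage ⇒ R(z)=1+z+z^2/2
  (e.g. R(-0.82)=0.51620, |R|=0.51620)

Need |R(x)|<1, x<0.
x=-0.82: |R|=0.5162
|R(-1.28)|=0.5392 |R(-1.14)|=0.5098 |R(-0.68)|=0.5512
Bisect:
  x_lo=-2.4617 |R|=1.5683  x_hi=-0.3290 |R|=0.7251
  mid=-1.39536 |R|=0.57815 →hi
  mid=-1.92855 |R|=0.93110 →hi
  mid=-2.19514 |R|=1.21418 →lo
  mid=-2.06184 |R|=1.06376 →lo
  mid=-1.99520 |R|=0.99521 →hi
  mid=-2.02852 |R|=1.02893 →lo
  mid=-2.01186 |R|=1.01193 →lo
  mid=-2.00353 |R|=1.00353 →lo
  mid=-1.99936 |R|=0.99936 →hi
  ...
  [-2.00001,-1.99988] ⇒ x*=-2.0000
So |R|<1 on (-2.0000, 0).

z∈(-2.0000,0).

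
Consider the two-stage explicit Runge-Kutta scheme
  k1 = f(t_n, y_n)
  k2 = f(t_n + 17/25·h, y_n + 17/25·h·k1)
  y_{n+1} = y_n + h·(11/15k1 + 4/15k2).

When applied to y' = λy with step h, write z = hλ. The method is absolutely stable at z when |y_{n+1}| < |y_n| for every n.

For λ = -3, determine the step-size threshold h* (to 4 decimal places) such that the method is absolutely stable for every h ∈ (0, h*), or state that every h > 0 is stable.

(-5.5147,0); λ=-3 ⇒ h* = (375/68)/3 = 1.8382.

With y'=λy (z=hλ):
  k1=λy_n ⇒ h·k1=z·y_n;  k2=λ(1+17/25z)y_n ⇒ h·k2=z(1+17/25z)y_n
  y_{n+1}/y_n = 1 + 11/15z + 4/15z(1+17/25z) = 1 + z + 68/375z²
  so R(z) = 1 + z + 68/375z².

Solve |R(x)|<1 on ℝ⁻.
x=-1.76: |R|=0.1983
R=1: x+68/375x²=0 ⇒ x=−375/68=-5.5147; min R=1−1/(4·68/375)=-0.3787>−1
Confirm numerically:
  x=-3.600: |R|=0.24992 <1
  x=-2.511: |R|=0.36767 <1
  x=-2.428: |R|=0.35901 <1
  x=-5.933: |R|=1.45002 >1
  x=-5.879: |R|=1.38836 >1
  x=-5.622: |R|=1.10938 >1
Stable set (-5.5147, 0).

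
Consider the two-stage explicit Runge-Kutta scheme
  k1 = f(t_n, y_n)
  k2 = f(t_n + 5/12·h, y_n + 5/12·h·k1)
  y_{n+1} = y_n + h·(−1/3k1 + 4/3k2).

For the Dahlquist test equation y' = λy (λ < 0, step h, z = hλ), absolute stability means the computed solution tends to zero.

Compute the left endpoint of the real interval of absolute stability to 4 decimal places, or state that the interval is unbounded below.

left endpoint -1.8000.

On y'=λy, z=hλ:
  k1=λy_n ⇒ h·k1=z·y_n;  k2=λ(1+5/12z)y_n ⇒ h·k2=z(1+5/12z)y_n
  y_{n+1}/y_n = 1 − 1/3z + 4/3z(1+5/12z) = 1 + z + 5/9z²
  R(z) = 1 + z + 5/9z².

Solve |R(x)|<1 on ℝ⁻.
x=-1.06: |R|=0.5642
R=1: x+5/9x²=0 ⇒ x=−9/5=-1.8000; min R=1−1/(4·5/9)=0.5500>−1
Confirm numerically:
  x=-1.470: |R|=0.73050 <1
  x=-1.256: |R|=0.62041 <1
  x=-0.900: |R|=0.55000 <1
  x=-2.396: |R|=1.79334 >1
  x=-2.039: |R|=1.27073 >1
So |R|<1 on (-1.8000, 0).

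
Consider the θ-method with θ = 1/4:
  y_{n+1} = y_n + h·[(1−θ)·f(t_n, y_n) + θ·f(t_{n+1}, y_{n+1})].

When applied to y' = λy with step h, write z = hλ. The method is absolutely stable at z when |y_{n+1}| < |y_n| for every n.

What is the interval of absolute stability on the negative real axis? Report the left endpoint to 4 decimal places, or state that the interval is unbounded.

z∈(-4.0000,0).

With y'=λy (z=hλ):
  y_{n+1} = y_n + z·[3/4·y_n + 1/4·y_{n+1}] ⇒ (1 − 1/4z)y_{n+1} = (1 + 3/4z)y_n
  R(z) = (1 + 3/4z)/(1 − 1/4z).

Need |R(x)|<1, x<0.
x=-1.19: |R|=0.0829
R=−1: 1+3/4x = −1+1/4x ⇒ -1/2x=2 ⇒ x=2/(-1/2)=-4.0000
Confirm numerically:
  x=-3.801: |R|=0.94898 <1
  x=-3.724: |R|=0.92853 <1
  x=-3.438: |R|=0.84888 <1
  x=-4.572: |R|=1.13346 >1
  x=-4.376: |R|=1.08978 >1
Interval (-4.0000, 0).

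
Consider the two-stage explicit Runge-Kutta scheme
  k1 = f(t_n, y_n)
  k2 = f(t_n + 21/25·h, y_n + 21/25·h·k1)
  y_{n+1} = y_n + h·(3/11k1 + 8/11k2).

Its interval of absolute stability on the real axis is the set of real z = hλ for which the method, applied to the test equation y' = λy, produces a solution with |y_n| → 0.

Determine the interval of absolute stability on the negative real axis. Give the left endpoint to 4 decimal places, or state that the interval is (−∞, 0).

Set f=λy, z=hλ:
  k1=λy_n ⇒ h·k1=z·y_n;  k2=λ(1+21/25z)y_n ⇒ h·k2=z(1+21/25z)y_n
  y_{n+1}/y_n = 1 + 3/11z + 8/11z(1+21/25z) = 1 + z + 168/275z²
  Hence R(z) = 1 + z + 168/275z².

Need |R(x)|<1, x<0.
x=-1.33: |R|=0.7506
R=1: x+168/275x²=0 ⇒ x=−275/168=-1.6369; min R=1−1/(4·168/275)=0.5908>−1
Confirm numerically:
  x=-1.616: |R|=0.97936 <1
  x=-1.059: |R|=0.62612 <1
  x=-0.797: |R|=0.59105 <1
  x=-2.211: |R|=1.77544 >1
  x=-1.930: |R|=1.34558 >1
  x=-1.727: |R|=1.09505 >1
Stable set (-1.6369, 0).

z∈(-1.6369,0).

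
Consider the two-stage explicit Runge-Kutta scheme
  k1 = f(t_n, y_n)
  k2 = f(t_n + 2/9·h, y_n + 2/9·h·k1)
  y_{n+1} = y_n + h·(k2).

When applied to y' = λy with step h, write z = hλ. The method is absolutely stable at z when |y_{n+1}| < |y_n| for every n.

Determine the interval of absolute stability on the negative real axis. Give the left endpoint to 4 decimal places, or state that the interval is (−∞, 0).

z∈(-4.5000,0).

Set f=λy, z=hλ:
  k1=λy_n ⇒ h·k1=z·y_n;  k2=λ(1+2/9z)y_n ⇒ h·k2=z(1+2/9z)y_n
  y_{n+1}/y_n = 1 + z(1+2/9z) = 1 + z + 2/9z²
  Hence R(z) = 1 + z + 2/9z².

Find x<0 with |R(x)|<1.
x=-1.28: |R|=0.0841
R=1: x+2/9x²=0 ⇒ x=−9/2=-4.5000; min R=1−1/(4·2/9)=-0.1250>−1
Confirm numerically:
  x=-4.273: |R|=0.78445 <1
  x=-4.147: |R|=0.67469 <1
  x=-3.138: |R|=0.05023 <1
  x=-2.875: |R|=0.03819 <1
  x=-4.971: |R|=1.52030 >1
  x=-4.849: |R|=1.37607 >1
  x=-4.751: |R|=1.26500 >1
Stable set (-4.5000, 0).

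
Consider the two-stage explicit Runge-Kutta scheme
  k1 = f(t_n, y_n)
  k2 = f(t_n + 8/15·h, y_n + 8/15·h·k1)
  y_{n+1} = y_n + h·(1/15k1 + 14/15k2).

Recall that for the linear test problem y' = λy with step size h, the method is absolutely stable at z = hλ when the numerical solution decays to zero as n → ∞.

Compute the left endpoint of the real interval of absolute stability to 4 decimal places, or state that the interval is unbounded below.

On y'=λy, z=hλ:
  k1=λy_n ⇒ h·k1=z·y_n;  k2=λ(1+8/15z)y_n ⇒ h·k2=z(1+8/15z)y_n
  y_{n+1}/y_n = 1 + 1/15z + 14/15z(1+8/15z) = 1 + z + 112/225z²
  so R(z) = 1 + z + 112/225z².

Boundary: |R(x)|=1, x<0.
x=-1.71: |R|=0.7456
R=1: x+112/225x²=0 ⇒ x=−225/112=-2.0089; min R=1−1/(4·112/225)=0.4978>−1
Confirm numerically:
  x=-1.647: |R|=0.70328 <1
  x=-1.551: |R|=0.64645 <1
  x=-1.396: |R|=0.57408 <1
  x=-2.553: |R|=1.69142 >1
  x=-2.315: |R|=1.35270 >1
Stable set (-2.0089, 0).

left endpoint -2.0089.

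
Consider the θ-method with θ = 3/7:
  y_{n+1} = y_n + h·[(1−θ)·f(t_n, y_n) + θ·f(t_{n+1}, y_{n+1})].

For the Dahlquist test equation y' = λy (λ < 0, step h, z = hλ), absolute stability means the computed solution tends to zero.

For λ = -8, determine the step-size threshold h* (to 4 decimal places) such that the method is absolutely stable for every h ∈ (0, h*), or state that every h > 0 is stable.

Set f=λy, z=hλ:
  y_{n+1} = y_n + z·[4/7·y_n + 3/7·y_{n+1}] ⇒ (1 − 3/7z)y_{n+1} = (1 + 4/7z)y_n
  so R(z) = (1 + 4/7z)/(1 − 3/7z).

Solve |R(x)|<1 on ℝ⁻.
x=-0.95: |R|=0.3249
R=−1: 1+4/7x = −1+3/7x ⇒ -1/7x=2 ⇒ x=2/(-1/7)=-14.0000
Confirm numerically:
  x=-13.099: |R|=0.98054 <1
  x=-10.306: |R|=0.90258 <1
  x=-10.099: |R|=0.89541 <1
  x=-14.290: |R|=1.00582 >1
  x=-14.094: |R|=1.00191 >1
  x=-14.047: |R|=1.00096 >1
Interval (-14.0000, 0).

(-14.0000,0); λ=-8 ⇒ h* = (14)/8 = 1.7500.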